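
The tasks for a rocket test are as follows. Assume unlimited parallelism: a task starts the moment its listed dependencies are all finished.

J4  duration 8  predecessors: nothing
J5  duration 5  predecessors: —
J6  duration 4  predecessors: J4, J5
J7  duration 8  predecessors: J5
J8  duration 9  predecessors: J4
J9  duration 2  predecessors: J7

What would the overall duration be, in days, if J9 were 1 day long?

17

Baseline: J4→J8 = 8+9 = 17 → 17 days.
J9 has 2 days of float (longest path through it is 15).
No other chain overtakes it, so the finish is 17 days.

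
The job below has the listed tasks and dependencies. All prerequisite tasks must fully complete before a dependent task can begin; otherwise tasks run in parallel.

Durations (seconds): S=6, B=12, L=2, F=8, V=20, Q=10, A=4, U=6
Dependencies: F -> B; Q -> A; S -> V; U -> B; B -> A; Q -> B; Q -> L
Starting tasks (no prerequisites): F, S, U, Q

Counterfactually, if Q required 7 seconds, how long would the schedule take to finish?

26

The binding path is Q→B→A = 10+12+4 = 26; finish at 26 seconds.
Since Q is critical, the -3 change carries straight to that chain (now 23 seconds).
Now S→V = 6+20 = 26 is longest, so the finish becomes 26 seconds.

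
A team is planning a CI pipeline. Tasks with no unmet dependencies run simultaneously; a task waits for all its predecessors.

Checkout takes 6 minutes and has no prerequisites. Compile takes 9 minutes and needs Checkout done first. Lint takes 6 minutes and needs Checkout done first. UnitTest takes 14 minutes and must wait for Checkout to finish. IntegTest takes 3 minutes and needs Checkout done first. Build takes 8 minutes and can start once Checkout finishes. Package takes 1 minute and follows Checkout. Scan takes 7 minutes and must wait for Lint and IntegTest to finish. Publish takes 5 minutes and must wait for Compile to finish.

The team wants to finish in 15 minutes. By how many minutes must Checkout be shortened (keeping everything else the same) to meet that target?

5

Current finish: 20 minutes; target: 15.
Checkout is on every critical path, so each minute cut from Checkout cuts the finish by one (this holds down to a finish of 15).
Need 20 − 15 = 5 minutes off Checkout → Checkout becomes 1 minute, finish becomes 15.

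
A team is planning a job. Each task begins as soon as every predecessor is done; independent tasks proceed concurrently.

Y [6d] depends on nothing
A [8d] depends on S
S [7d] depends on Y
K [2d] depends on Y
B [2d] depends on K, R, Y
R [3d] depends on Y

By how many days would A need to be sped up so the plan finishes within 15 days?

6

Current finish: 21 days; target: 15.
A is on every critical path, so each day cut from A cuts the finish by one (this holds down to a finish of 14).
Need 21 − 15 = 6 days off A → A becomes 2 days, finish becomes 15.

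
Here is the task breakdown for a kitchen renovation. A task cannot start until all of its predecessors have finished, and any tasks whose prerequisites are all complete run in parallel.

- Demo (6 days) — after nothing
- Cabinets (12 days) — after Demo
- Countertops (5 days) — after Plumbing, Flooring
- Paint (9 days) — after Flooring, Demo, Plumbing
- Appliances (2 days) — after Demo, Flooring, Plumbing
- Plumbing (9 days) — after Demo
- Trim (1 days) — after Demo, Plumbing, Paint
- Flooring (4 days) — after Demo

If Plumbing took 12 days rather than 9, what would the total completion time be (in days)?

28

As given, the longest chain is Demo→Plumbing→Paint→Trim = 6+9+9+1 = 25, so the finish is 25 days.
Plumbing lies on that path, so at 12 days the path becomes 28 days.
The critical path is still Demo→Plumbing→Paint→Trim; finish is now 28 days.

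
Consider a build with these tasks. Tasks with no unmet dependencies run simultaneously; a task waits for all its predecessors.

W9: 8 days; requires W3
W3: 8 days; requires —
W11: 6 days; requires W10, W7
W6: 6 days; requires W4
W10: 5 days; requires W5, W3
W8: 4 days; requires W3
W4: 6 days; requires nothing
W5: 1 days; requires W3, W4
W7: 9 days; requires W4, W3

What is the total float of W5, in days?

3

Critical path: W3→W7→W11 = 8+9+6 = 23, so the finish is 23 days.
The longest chain containing W5 totals 20 days.
Slack of W5 = 11 − 8 = 3 days.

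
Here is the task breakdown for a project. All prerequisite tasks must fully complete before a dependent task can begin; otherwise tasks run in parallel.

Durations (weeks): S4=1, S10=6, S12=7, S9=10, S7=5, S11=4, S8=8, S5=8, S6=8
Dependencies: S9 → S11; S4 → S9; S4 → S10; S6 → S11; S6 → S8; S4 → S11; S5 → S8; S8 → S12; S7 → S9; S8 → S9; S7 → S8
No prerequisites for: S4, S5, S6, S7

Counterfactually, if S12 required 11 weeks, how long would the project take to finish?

The binding path is S5→S8→S9→S11 = 8+8+10+4 = 30; finish at 30 weeks.
The longest path through S12 is only 23 weeks, so S12 has float 7.
The critical path is still S5→S8→S9→S11; finish is now 30 weeks.

30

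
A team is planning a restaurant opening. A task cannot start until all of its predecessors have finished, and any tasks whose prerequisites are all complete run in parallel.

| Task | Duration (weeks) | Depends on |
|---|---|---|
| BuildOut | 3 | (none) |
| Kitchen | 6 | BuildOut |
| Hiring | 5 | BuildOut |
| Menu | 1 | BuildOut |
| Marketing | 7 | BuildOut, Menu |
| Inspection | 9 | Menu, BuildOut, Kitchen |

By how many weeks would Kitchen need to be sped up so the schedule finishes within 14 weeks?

4

Current finish: 18 weeks; target: 14.
Kitchen is on every critical path, so each week cut from Kitchen cuts the finish by one (this holds down to a finish of 13).
Need 18 − 14 = 4 weeks off Kitchen → Kitchen becomes 2 weeks, finish becomes 14.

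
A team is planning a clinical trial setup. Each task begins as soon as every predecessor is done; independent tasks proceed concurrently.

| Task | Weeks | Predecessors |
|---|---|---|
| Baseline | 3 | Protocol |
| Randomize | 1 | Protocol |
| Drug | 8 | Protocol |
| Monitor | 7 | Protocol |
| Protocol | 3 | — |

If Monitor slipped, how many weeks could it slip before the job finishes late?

Protocol→Drug = 3+8 = 11 sets the makespan at 11 weeks.
The longest chain containing Monitor totals 10 weeks.
Float = 11 − 10 = 1.

1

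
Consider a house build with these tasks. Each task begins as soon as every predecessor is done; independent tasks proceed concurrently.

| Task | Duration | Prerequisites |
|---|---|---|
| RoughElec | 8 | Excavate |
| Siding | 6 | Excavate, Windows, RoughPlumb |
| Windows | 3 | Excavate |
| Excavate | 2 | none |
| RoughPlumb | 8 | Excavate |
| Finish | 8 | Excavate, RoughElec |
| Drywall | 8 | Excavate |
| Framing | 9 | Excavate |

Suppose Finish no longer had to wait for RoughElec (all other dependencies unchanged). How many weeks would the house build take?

16

Before: longest chain Excavate→RoughElec→Finish = 2+8+8 = 18, finish 18.
Without RoughElec→Finish, Finish's earliest start moves from 10 to 2.
After: Excavate→RoughPlumb→Siding = 2+8+6 = 16 → 16 weeks.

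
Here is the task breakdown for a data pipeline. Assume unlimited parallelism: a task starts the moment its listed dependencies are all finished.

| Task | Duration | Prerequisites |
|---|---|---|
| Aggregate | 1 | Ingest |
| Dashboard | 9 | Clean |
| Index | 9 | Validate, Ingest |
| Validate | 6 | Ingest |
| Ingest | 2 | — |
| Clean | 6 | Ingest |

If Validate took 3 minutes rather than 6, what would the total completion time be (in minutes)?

As given, the longest chain is Ingest→Validate→Index = 2+6+9 = 17, so the finish is 17 minutes.
Validate lies on that path, so at 3 minutes the path becomes 14 minutes.
New critical path: Ingest→Clean→Dashboard = 2+6+9 = 17 ⇒ 17 minutes.

17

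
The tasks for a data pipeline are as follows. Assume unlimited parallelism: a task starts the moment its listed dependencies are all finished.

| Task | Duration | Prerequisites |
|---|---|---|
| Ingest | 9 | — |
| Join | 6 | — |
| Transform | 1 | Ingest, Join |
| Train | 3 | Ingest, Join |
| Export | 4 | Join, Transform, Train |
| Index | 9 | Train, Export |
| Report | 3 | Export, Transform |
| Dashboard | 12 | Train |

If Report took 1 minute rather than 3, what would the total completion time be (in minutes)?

25

Critical path before the change: Ingest→Train→Export→Index = 9+3+4+9 = 25 giving 25 minutes.
Report has 6 minutes of float (longest path through it is 19).
That remains the longest chain; total 25 minutes.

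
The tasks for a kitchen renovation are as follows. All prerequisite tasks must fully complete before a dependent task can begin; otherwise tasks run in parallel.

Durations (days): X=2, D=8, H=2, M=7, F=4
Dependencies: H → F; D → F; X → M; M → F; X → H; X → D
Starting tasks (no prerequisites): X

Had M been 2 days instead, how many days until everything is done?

Actual critical path: X→D→F = 2+8+4 = 14 ⇒ 14 days.
M has 1 day of float (longest path through it is 13).
That remains the longest chain; total 14 days.

14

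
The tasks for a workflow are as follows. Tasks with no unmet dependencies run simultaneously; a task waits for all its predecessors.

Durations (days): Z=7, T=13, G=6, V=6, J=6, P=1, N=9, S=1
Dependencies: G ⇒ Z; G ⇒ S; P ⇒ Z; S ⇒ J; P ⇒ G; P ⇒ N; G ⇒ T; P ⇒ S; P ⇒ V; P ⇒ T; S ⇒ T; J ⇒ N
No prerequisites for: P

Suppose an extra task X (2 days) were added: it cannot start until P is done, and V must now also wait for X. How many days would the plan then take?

23

Originally the plan takes 23 days.
With X inserted, V now waits for max(P, X).
New critical path: P→G→S→J→N = 1+6+1+6+9 = 23 ⇒ 23 days.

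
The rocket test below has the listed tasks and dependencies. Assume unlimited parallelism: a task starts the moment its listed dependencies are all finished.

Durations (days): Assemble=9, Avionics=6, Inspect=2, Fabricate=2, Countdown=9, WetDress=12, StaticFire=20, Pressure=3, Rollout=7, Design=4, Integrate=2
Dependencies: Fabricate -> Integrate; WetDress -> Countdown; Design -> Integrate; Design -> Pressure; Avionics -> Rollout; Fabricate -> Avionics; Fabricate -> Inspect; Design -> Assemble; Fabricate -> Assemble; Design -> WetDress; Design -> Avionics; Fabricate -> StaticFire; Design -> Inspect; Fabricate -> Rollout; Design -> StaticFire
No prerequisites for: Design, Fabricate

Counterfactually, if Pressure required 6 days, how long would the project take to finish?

25

The binding path is Design→WetDress→Countdown = 4+12+9 = 25; finish at 25 days.
Pressure has 18 days of float (longest path through it is 7).
The critical path is still Design→WetDress→Countdown; finish is now 25 days.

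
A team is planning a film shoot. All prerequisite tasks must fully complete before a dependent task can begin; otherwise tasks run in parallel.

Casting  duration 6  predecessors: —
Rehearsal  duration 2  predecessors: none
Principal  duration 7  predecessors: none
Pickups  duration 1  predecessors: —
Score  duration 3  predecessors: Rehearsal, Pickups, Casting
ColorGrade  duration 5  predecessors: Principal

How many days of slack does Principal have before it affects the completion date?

0

The longest chain is Principal→ColorGrade = 7+5 = 12; overall finish 12 days.
The longest chain containing Principal totals 12 days.
So Principal can slip 7 − 7 = 0 days.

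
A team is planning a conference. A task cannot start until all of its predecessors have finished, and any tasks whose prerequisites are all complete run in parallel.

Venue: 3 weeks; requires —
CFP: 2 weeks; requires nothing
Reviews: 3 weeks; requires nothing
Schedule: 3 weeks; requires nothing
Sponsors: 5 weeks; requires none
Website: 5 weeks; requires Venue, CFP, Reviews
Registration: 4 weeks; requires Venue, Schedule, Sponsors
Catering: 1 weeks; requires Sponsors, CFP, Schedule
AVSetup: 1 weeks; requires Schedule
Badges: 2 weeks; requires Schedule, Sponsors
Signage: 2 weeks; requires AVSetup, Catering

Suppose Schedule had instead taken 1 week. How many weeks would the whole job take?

9

Critical path before the change: Sponsors→Registration = 5+4 = 9 giving 9 weeks.
Schedule is off the critical path — its longest chain is 7 weeks, giving 2 of slack.
The critical path is still Sponsors→Registration; finish is now 9 weeks.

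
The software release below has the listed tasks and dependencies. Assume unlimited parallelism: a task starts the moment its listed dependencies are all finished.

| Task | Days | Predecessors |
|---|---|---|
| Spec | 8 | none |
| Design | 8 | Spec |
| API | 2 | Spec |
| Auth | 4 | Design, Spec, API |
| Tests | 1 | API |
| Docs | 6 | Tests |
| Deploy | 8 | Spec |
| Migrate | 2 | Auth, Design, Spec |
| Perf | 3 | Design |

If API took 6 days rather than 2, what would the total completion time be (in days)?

Actual critical path: Spec→Design→Auth→Migrate = 8+8+4+2 = 22 ⇒ 22 days.
API has 5 days of float (longest path through it is 17).
The critical path is still Spec→Design→Auth→Migrate; finish is now 22 days.

22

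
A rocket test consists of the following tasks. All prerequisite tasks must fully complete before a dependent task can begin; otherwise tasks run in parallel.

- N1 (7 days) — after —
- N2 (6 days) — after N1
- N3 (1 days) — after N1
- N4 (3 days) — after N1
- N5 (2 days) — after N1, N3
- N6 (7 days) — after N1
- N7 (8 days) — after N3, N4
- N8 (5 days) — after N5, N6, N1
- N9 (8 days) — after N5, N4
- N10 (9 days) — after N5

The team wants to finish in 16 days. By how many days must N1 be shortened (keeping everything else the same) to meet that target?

Current finish: 19 days; target: 16.
N1 is on every critical path, so each day cut from N1 cuts the finish by one (this holds down to a finish of 13).
Need 19 − 16 = 3 days off N1 → N1 becomes 4 days, finish becomes 16.

3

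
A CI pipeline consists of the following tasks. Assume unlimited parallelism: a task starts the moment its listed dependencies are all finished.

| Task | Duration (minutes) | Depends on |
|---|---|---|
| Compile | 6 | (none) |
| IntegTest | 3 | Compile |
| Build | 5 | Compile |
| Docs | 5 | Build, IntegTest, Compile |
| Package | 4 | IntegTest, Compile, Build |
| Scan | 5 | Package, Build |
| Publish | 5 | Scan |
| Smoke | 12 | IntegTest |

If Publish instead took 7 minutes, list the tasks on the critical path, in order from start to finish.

Compile, Build, Package, Scan, Publish

The binding path is Compile→Build→Package→Scan→Publish = 6+5+4+5+5 = 25; finish at 25 minutes.
Publish is on the critical path; changing it to 7 makes that path 27 minutes.
The critical path is still Compile→Build→Package→Scan→Publish; finish is now 27 minutes.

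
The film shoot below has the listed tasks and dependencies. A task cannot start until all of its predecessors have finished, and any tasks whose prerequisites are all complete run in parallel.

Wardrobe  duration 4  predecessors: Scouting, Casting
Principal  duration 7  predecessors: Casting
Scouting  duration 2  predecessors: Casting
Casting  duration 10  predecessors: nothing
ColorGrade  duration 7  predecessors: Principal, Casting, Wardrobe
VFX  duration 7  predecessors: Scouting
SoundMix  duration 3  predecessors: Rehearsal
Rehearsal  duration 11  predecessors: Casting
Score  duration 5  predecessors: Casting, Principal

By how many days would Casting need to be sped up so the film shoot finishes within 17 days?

Current finish: 24 days; target: 17.
Casting is on every critical path, so each day cut from Casting cuts the finish by one (this holds down to a finish of 15).
Need 24 − 17 = 7 days off Casting → Casting becomes 3 days, finish becomes 17.

7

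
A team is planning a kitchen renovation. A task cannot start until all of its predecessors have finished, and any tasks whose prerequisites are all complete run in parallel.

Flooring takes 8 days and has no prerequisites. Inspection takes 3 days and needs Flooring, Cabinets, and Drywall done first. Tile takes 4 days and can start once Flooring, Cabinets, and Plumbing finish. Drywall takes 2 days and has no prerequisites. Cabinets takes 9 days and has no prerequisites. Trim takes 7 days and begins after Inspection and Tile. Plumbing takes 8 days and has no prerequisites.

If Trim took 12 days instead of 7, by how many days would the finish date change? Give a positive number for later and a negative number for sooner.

5

As given, the longest chain is Cabinets→Tile→Trim = 9+4+7 = 20, so the finish is 20 days.
Trim is on the critical path; changing it to 12 makes that path 25 days.
That remains the longest chain; total 25 days.
Change in finish: 25 − 20 = +5 days.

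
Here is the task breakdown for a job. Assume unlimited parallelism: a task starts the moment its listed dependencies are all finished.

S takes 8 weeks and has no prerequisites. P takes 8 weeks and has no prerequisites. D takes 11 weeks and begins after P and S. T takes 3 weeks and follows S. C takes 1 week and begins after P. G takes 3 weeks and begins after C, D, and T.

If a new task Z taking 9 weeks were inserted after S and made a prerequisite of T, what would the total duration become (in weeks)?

23

Originally the job takes 22 weeks.
With Z inserted, T now waits for max(S, Z).
New critical path: S→Z→T→G = 8+9+3+3 = 23 ⇒ 23 weeks.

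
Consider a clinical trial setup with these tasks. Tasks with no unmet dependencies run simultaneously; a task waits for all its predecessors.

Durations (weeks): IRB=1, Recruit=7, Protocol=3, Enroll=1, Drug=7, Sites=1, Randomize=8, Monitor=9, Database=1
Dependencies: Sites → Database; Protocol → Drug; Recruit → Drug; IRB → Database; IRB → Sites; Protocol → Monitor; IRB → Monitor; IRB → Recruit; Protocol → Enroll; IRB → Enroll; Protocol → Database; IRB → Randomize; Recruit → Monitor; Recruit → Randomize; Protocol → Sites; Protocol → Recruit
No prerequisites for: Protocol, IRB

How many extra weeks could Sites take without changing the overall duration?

14

Critical path: Protocol→Recruit→Monitor = 3+7+9 = 19, so the finish is 19 weeks.
The longest chain containing Sites totals 5 weeks.
Float = 19 − 5 = 14.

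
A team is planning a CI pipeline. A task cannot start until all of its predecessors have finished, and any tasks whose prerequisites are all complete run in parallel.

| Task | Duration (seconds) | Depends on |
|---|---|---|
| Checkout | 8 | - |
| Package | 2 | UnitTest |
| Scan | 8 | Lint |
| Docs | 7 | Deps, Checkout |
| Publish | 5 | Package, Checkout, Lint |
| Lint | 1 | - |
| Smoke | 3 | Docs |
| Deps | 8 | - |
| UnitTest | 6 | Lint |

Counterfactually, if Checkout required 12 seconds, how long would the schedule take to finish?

As given, the longest chain is Checkout→Docs→Smoke = 8+7+3 = 18, so the finish is 18 seconds.
Since Checkout is critical, the +4 change carries straight to that chain (now 22 seconds).
No other chain overtakes it, so the finish is 22 seconds.

22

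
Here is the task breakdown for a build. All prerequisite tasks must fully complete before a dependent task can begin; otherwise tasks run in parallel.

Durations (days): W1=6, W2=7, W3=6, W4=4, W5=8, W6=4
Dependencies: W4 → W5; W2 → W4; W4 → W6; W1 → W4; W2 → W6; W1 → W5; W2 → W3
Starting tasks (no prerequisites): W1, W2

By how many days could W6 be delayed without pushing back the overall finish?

The longest chain is W2→W4→W5 = 7+4+8 = 19; overall finish 19 days.
The longest chain containing W6 totals 15 days.
Float = 19 − 15 = 4.

4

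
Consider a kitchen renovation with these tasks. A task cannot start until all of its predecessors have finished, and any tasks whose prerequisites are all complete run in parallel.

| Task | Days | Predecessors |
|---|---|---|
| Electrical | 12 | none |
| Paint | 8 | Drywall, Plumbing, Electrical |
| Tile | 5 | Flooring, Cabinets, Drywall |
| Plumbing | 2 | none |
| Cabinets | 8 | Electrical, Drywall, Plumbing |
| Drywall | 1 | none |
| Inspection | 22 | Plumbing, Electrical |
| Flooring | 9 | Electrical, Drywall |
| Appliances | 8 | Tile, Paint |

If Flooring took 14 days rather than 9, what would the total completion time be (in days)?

Critical path before the change: Electrical→Flooring→Tile→Appliances = 12+9+5+8 = 34 giving 34 days.
Flooring is on the critical path; changing it to 14 makes that path 39 days.
The critical path is still Electrical→Flooring→Tile→Appliances; finish is now 39 days.

39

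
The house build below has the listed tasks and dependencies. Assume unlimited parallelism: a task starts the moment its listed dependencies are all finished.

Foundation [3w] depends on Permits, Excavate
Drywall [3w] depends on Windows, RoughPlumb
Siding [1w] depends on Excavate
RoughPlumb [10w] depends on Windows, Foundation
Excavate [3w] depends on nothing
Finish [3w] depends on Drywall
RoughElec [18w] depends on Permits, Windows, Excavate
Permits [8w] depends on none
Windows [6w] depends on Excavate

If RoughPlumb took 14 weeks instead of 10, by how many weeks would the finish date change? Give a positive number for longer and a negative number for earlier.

Critical path before the change: Permits→Foundation→RoughPlumb→Drywall→Finish = 8+3+10+3+3 = 27 giving 27 weeks.
RoughPlumb lies on that path, so at 14 weeks the path becomes 31 weeks.
The critical path is still Permits→Foundation→RoughPlumb→Drywall→Finish; finish is now 31 weeks.
Change in finish: 31 − 27 = +4 weeks.

4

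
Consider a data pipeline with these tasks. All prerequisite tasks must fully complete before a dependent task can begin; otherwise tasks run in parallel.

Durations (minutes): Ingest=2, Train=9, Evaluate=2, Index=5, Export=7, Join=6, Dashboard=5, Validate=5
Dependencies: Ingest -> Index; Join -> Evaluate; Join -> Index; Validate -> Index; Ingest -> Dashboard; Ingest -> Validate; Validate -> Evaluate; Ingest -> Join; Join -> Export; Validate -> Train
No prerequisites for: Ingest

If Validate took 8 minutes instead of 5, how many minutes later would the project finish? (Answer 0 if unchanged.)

3

Critical path before the change: Ingest→Validate→Train = 2+5+9 = 16 giving 16 minutes.
Validate is on the critical path; changing it to 8 makes that path 19 minutes.
The critical path is still Ingest→Validate→Train; finish is now 19 minutes.
Change in finish: 19 − 16 = +3 minutes.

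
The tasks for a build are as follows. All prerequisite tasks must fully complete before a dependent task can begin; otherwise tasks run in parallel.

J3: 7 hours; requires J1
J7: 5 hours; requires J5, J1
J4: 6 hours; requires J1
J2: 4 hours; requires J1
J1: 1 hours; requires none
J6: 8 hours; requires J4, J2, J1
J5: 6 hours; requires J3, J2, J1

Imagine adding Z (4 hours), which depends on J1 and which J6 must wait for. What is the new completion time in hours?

19

Originally the plan takes 19 hours.
With Z inserted, J6 now waits for max(J4, J2, J1, Z).
New critical path: J1→J3→J5→J7 = 1+7+6+5 = 19 ⇒ 19 hours.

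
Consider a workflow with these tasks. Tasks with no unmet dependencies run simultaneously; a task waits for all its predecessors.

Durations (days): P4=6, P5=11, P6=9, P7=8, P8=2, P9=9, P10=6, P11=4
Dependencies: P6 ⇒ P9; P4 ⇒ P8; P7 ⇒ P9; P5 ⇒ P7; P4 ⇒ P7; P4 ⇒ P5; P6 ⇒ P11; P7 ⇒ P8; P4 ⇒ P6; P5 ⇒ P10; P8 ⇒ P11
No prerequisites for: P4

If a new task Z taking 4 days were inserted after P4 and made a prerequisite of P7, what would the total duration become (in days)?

34

Originally the plan takes 34 days.
With Z inserted, P7 now waits for max(P4, P5, Z).
New critical path: P4→P5→P7→P9 = 6+11+8+9 = 34 ⇒ 34 days.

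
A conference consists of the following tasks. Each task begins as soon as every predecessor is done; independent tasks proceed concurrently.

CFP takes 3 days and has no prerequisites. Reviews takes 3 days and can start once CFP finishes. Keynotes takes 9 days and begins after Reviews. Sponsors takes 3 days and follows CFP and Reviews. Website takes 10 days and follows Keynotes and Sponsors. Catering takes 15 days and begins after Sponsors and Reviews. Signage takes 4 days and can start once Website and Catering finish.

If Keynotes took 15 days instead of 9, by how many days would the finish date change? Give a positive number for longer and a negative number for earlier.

The binding path is CFP→Reviews→Keynotes→Website→Signage = 3+3+9+10+4 = 29; finish at 29 days.
Keynotes is on the critical path; changing it to 15 makes that path 35 days.
That remains the longest chain; total 35 days.
Change in finish: 35 − 29 = +6 days.

6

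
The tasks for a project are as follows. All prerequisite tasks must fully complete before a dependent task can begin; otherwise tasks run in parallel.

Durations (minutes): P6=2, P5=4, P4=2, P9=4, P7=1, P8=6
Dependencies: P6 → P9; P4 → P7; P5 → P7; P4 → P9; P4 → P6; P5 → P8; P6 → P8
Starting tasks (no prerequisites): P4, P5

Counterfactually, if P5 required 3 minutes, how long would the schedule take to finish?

10

Baseline: P5→P8 = 4+6 = 10 → 10 minutes.
P5 is on the critical path; changing it to 3 makes that path 9 minutes.
The binding chain switches to P4→P6→P8 = 2+2+6 = 10; finish 10 minutes.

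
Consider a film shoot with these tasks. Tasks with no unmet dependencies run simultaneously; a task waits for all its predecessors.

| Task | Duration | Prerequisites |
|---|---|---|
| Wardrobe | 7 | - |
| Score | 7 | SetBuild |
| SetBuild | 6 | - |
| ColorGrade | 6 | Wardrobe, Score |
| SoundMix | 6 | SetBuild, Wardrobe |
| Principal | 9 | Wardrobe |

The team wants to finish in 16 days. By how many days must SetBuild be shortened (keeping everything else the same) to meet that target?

Current finish: 19 days; target: 16.
SetBuild is on every critical path, so each day cut from SetBuild cuts the finish by one (this holds down to a finish of 16).
Need 19 − 16 = 3 days off SetBuild → SetBuild becomes 3 days, finish becomes 16.

3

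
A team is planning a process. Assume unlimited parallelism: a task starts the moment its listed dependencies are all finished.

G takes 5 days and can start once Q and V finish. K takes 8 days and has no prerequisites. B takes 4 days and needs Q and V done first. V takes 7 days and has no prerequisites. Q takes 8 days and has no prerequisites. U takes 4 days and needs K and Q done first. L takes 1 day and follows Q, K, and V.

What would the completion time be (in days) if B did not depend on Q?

Original critical path: Q→G = 8+5 = 13 ⇒ 13 days.
Without Q→B, B's earliest start moves from 8 to 7.
New critical path: Q→G = 8+5 = 13 ⇒ 13 days.

13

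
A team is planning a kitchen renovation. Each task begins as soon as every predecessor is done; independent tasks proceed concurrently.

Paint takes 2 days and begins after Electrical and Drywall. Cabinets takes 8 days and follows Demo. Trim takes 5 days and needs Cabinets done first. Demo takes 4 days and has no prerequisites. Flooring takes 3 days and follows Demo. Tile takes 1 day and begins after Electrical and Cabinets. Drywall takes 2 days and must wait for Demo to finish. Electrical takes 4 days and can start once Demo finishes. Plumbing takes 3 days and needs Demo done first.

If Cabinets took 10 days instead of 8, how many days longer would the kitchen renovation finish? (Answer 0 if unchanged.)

Baseline: Demo→Cabinets→Trim = 4+8+5 = 17 → 17 days.
Cabinets is on the critical path; changing it to 10 makes that path 19 days.
The critical path is still Demo→Cabinets→Trim; finish is now 19 days.
Change in finish: 19 − 17 = +2 days.

2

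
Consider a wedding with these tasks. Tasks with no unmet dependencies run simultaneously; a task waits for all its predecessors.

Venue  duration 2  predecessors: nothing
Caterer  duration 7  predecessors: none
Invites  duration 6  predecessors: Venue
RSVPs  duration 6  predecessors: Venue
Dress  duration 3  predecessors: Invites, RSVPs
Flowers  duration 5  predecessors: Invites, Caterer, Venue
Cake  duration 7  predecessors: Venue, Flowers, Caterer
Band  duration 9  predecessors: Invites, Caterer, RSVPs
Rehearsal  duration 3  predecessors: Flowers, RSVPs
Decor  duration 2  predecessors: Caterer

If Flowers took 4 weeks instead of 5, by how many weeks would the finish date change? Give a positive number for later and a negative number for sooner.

-1

As given, the longest chain is Venue→Invites→Flowers→Cake = 2+6+5+7 = 20, so the finish is 20 weeks.
Flowers is on the critical path; changing it to 4 makes that path 19 weeks.
That remains the longest chain; total 19 weeks.
Change in finish: 19 − 20 = -1 weeks.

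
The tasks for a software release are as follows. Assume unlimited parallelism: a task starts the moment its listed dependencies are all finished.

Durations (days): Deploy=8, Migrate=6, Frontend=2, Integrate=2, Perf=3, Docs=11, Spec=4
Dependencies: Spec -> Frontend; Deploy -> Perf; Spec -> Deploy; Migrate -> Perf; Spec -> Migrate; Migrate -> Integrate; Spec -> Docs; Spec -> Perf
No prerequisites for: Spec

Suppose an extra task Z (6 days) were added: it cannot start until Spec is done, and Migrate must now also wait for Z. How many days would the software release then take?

Originally the software release takes 15 days.
With Z inserted, Migrate now waits for max(Spec, Z).
New critical path: Spec→Z→Migrate→Perf = 4+6+6+3 = 19 ⇒ 19 days.

19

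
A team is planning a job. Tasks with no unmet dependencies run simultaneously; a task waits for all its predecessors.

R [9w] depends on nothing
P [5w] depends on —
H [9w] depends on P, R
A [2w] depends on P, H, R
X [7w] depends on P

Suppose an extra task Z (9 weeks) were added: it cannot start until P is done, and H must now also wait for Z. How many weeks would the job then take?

Originally the job takes 20 weeks.
With Z inserted, H now waits for max(P, R, Z).
New critical path: P→Z→H→A = 5+9+9+2 = 25 ⇒ 25 weeks.

25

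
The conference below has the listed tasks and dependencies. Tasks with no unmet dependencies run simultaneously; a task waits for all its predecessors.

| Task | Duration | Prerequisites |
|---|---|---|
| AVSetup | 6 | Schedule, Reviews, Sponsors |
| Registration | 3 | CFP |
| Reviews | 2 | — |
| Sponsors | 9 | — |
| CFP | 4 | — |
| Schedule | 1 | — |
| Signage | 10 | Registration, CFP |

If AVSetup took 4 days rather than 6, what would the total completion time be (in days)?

The binding path is CFP→Registration→Signage = 4+3+10 = 17; finish at 17 days.
AVSetup is off the critical path — its longest chain is 15 days, giving 2 of slack.
The critical path is still CFP→Registration→Signage; finish is now 17 days.

17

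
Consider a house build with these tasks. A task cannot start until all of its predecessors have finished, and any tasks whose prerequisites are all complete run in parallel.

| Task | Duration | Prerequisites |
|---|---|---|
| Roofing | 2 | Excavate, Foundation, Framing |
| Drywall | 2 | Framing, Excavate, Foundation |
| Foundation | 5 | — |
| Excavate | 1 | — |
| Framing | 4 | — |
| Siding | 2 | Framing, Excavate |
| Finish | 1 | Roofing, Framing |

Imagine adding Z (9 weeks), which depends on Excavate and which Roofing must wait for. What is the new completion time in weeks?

13

Originally the plan takes 8 weeks.
With Z inserted, Roofing now waits for max(Excavate, Foundation, Framing, Z).
New critical path: Excavate→Z→Roofing→Finish = 1+9+2+1 = 13 ⇒ 13 weeks.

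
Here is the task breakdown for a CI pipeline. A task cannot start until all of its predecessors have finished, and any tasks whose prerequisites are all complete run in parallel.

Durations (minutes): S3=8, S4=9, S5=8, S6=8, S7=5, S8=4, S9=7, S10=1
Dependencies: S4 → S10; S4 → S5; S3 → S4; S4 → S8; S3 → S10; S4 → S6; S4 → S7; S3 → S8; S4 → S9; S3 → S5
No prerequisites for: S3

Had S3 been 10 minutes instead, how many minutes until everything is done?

27

Critical path before the change: S3→S4→S5 = 8+9+8 = 25 giving 25 minutes.
S3 lies on that path, so at 10 minutes the path becomes 27 minutes.
The critical path is still S3→S4→S5; finish is now 27 minutes.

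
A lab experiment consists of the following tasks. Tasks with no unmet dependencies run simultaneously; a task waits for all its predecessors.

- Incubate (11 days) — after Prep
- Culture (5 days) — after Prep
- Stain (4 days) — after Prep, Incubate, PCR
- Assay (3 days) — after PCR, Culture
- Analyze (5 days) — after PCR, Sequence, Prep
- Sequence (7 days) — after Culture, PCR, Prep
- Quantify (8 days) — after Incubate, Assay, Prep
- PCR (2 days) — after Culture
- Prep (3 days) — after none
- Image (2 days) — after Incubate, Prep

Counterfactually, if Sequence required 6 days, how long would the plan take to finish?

As given, the longest chain is Prep→Culture→PCR→Sequence→Analyze = 3+5+2+7+5 = 22, so the finish is 22 days.
Since Sequence is critical, the -1 change carries straight to that chain (now 21 days).
The binding chain switches to Prep→Incubate→Quantify = 3+11+8 = 22; finish 22 days.

22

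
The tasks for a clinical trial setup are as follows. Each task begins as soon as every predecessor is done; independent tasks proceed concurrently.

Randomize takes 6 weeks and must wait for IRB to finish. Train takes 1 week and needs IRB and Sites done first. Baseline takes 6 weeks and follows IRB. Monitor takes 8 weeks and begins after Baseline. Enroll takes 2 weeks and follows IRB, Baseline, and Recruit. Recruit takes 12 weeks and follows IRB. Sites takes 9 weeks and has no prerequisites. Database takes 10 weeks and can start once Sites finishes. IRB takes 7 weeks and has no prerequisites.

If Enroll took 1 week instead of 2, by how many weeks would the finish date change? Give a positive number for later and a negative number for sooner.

The binding path is IRB→Recruit→Enroll = 7+12+2 = 21; finish at 21 weeks.
Since Enroll is critical, the -1 change carries straight to that chain (now 20 weeks).
New critical path: IRB→Baseline→Monitor = 7+6+8 = 21 ⇒ 21 weeks.
Change in finish: 21 − 21 = +0 weeks.

0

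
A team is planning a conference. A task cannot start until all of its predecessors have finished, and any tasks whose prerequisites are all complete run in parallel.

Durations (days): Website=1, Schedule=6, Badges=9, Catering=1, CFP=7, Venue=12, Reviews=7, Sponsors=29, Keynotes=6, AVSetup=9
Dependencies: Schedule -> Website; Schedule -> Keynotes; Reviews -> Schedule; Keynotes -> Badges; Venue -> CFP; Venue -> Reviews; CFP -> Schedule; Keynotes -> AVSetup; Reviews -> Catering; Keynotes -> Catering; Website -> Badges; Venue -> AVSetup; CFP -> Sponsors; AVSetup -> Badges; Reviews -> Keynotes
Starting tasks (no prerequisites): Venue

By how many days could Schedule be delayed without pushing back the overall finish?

Venue→CFP→Schedule→Keynotes→AVSetup→Badges = 12+7+6+6+9+9 = 49 sets the makespan at 49 days.
Longest path through Schedule: 49 days (earliest finish 25, latest finish 25).
Slack of Schedule = 19 − 19 = 0 days.

0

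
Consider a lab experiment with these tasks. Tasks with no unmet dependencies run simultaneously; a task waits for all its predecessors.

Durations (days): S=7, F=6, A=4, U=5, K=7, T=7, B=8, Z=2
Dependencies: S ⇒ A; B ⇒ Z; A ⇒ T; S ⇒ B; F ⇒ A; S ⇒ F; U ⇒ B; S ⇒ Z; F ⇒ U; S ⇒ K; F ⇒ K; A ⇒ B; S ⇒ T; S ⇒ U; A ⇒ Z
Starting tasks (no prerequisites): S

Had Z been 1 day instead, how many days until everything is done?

27

Actual critical path: S→F→U→B→Z = 7+6+5+8+2 = 28 ⇒ 28 days.
Z lies on that path, so at 1 day the path becomes 27 days.
No other chain overtakes it, so the finish is 27 days.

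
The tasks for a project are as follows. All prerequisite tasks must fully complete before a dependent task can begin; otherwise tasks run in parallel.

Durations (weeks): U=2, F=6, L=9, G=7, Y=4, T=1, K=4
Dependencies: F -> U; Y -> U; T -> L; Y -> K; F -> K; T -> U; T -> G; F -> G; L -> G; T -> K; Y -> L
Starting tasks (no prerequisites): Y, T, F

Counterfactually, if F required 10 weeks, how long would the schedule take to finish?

20

As given, the longest chain is Y→L→G = 4+9+7 = 20, so the finish is 20 weeks.
F has 7 weeks of float (longest path through it is 13).
The critical path is still Y→L→G; finish is now 20 weeks.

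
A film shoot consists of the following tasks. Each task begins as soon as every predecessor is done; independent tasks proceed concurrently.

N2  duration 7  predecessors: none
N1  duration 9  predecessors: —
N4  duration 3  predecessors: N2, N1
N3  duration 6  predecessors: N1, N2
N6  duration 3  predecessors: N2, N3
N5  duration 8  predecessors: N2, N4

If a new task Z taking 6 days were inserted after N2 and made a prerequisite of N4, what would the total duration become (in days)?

24

Originally the film shoot takes 20 days.
With Z inserted, N4 now waits for max(N2, N1, Z).
New critical path: N2→Z→N4→N5 = 7+6+3+8 = 24 ⇒ 24 days.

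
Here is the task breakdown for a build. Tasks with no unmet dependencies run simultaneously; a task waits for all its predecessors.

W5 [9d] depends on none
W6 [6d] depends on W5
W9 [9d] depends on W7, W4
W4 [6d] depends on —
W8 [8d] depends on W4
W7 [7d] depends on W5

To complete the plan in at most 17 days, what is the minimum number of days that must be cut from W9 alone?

8

Current finish: 25 days; target: 17.
W9 is on every critical path, so each day cut from W9 cuts the finish by one (this holds down to a finish of 17).
Need 25 − 17 = 8 days off W9 → W9 becomes 1 day, finish becomes 17.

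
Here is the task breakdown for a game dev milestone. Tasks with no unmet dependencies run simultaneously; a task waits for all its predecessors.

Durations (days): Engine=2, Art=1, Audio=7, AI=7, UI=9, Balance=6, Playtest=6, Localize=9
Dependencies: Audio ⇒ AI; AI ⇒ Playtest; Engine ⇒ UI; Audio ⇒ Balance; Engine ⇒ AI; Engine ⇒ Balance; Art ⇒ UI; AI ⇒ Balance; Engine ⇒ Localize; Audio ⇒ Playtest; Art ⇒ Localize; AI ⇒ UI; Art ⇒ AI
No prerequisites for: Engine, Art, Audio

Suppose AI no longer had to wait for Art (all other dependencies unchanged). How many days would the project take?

Before: longest chain Audio→AI→UI = 7+7+9 = 23, finish 23.
Dropping Art→AI doesn't change AI's earliest start (7); another predecessor still binds.
The longest chain is now Audio→AI→UI = 7+7+9 = 23, so the project takes 23 days.

23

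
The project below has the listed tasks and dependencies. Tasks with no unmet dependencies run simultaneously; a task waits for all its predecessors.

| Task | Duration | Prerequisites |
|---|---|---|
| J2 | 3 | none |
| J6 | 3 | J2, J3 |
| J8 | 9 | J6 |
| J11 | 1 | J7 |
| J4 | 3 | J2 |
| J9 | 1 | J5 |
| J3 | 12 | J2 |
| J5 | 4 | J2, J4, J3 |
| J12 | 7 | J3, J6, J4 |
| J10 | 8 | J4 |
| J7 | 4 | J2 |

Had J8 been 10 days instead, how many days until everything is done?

As given, the longest chain is J2→J3→J6→J8 = 3+12+3+9 = 27, so the finish is 27 days.
J8 is on the critical path; changing it to 10 makes that path 28 days.
The critical path is still J2→J3→J6→J8; finish is now 28 days.

28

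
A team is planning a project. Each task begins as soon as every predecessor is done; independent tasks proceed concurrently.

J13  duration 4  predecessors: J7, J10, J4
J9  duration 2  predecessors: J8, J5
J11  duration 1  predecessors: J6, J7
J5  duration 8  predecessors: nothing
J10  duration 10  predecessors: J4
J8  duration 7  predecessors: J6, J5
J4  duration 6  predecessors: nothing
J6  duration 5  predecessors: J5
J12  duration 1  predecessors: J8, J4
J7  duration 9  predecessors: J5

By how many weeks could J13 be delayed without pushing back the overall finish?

1

J5→J6→J8→J9 = 8+5+7+2 = 22 sets the makespan at 22 weeks.
Longest path through J13: 21 weeks (earliest finish 21, latest finish 22).
Float = 22 − 21 = 1.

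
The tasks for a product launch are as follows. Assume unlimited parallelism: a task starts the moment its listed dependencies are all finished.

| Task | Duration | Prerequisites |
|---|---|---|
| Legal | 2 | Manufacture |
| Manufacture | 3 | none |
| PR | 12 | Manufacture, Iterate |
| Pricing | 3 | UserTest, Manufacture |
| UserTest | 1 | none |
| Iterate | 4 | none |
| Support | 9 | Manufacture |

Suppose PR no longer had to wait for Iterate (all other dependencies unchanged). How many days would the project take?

15

With the dependency in place, Iterate→PR = 4+12 = 16 sets the finish at 16 days.
Without Iterate→PR, PR's earliest start moves from 4 to 3.
The longest chain is now Manufacture→PR = 3+12 = 15, so the project takes 15 days.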